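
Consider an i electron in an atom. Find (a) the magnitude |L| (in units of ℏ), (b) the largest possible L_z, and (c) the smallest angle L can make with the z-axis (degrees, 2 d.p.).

|L| = √42 ℏ ≈ 6.481ℏ; L_z,max = 6ℏ; θ_min ≈ 22.21°

I corresponds to l = 6.
|L| = ℏ√(6·7) = √42 ℏ ≈ 6.481ℏ.
L_z,max = lℏ = 6ℏ.
cos θ_min = 6/√42, so θ_min ≈ 22.21°.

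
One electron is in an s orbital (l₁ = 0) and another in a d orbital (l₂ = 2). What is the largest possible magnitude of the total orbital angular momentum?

By the triangle rule, |l₁ − l₂| ≤ L ≤ l₁ + l₂.
L ∈ {2}.
The largest magnitude corresponds to L = 2: |L_tot| = ℏ√(2·3) = √6 ℏ.

|L_tot|_max = √6 ℏ ≈ 2.449ℏ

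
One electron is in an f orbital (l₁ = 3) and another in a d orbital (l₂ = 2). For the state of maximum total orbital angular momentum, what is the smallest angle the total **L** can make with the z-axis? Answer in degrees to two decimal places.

Angular momentum addition gives L = |l₁ − l₂|, …, l₁ + l₂.
Allowed values: L = 1, 2, 3, 4, 5.
The maximum is L = 5, with |L_tot| = ℏ√(5·6) = √30 ℏ.
The minimum angle with z is arccos(5/√30) ≈ 24.09°.

θ_min ≈ 24.09°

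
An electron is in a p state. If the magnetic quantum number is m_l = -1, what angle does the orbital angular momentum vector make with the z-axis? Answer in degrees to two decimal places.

For a p orbital, l = 1.
|L|² = l(l+1)ℏ² = 2ℏ², so |L| = √2 ℏ.
L_z = m_l ℏ = −1ℏ.
cos θ = L_z/|L| = -1/√2, so θ ≈ 135.00°.

θ ≈ 135.00°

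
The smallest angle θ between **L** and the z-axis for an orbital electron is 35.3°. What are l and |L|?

l = 2, |L| = √6 ℏ ≈ 2.449ℏ

cos²θ_min = l/(l+1) = 0.6661.
Thus l = 0.6661/(1 − 0.6661) ≈ 2.
Then |L| = ℏ√(2·3) = √6 ℏ.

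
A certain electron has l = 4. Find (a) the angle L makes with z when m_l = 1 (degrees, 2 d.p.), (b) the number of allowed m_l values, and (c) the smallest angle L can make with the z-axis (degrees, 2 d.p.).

For m_l = 1: cos θ = 1/√20, θ ≈ 77.08°.
There are 2l+1 = 9 values of m_l.
cos θ_min = 4/√20, so θ_min ≈ 26.57°.

θ(m_l=1) ≈ 77.08°; 9 values; θ_min ≈ 26.57°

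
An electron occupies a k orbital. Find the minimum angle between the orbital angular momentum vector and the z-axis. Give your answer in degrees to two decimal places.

A k state has l = 7.
|L| = ℏ√(l(l+1)) = 2√14 ℏ.
The smallest angle corresponds to the largest L_z, i.e. m_l = l = 7, giving L_z = 7ℏ.
cos θ_min = 7/√56, so θ_min ≈ 20.70°.

θ_min ≈ 20.70°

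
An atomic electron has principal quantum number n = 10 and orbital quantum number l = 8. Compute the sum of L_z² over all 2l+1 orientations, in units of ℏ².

m_l ∈ {-8, -7, -6, -5, -4, -3, -2, -1, 0, 1, 2, 3, 4, 5, 6, 7, 8}.
Σ m_l² = 2·(1 + 4 + 9 + 16 + 25 + 36 + 49 + 64) = 408.

Σ(L_z)² = 408 ℏ²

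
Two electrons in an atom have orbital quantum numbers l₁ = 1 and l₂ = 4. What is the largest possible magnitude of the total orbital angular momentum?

L runs from |1 − 4| = 3 to 1 + 4 = 5.
L ∈ {3, 4, 5}.
The largest magnitude corresponds to L = 5: |L_tot| = ℏ√(5·6) = √30 ℏ.

|L_tot|_max = √30 ℏ ≈ 5.477ℏ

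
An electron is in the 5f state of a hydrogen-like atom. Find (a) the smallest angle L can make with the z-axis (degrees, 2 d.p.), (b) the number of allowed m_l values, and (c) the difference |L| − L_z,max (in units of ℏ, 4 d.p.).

θ_min ≈ 30.00°; 7 values; |L|−L_z,max ≈ 0.4641ℏ

5f means n = 5, l = 3.
cos θ_min = 3/√12, so θ_min ≈ 30.00°.
There are 2l+1 = 7 values of m_l.
|L| − L_z,max = (2√3 − 3)ℏ ≈ 0.4641ℏ.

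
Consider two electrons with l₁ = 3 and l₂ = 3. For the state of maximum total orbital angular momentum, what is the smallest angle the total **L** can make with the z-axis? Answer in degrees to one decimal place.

θ_min ≈ 22.2°

By the triangle rule, |l₁ − l₂| ≤ L ≤ l₁ + l₂.
Allowed values: L = 0, 1, 2, 3, 4, 5, 6.
The maximum is L = 6, with |L_tot| = ℏ√(6·7) = √42 ℏ.
The minimum angle with z is arccos(6/√42) ≈ 22.2°.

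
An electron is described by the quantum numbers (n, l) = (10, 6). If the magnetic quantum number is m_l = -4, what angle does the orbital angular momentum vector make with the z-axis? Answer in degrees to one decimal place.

θ ≈ 128.1°

|L| = ℏ√(l(l+1)) = √42 ℏ.
L_z = m_l ℏ = −4ℏ.
cos θ = L_z/|L| = -4/√42, so θ ≈ 128.1°.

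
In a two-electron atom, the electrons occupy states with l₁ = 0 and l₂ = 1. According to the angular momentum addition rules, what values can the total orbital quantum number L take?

L = 1

L runs from |0 − 1| = 1 to 0 + 1 = 1.
L ∈ {1}.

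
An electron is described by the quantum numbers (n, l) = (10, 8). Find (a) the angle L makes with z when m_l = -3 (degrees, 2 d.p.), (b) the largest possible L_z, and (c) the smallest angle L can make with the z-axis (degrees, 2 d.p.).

For m_l = -3: cos θ = -3/√72, θ ≈ 110.70°.
L_z,max = lℏ = 8ℏ.
cos θ_min = 8/√72, so θ_min ≈ 19.47°.

θ(m_l=-3) ≈ 110.70°; L_z,max = 8ℏ; θ_min ≈ 19.47°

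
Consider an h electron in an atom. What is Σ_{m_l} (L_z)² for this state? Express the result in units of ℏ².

An h state has l = 5.
The allowed m_l values are -5, -4, -3, -2, -1, 0, 1, 2, 3, 4, 5.
Summing m² from −5 to 5: Σ m_l² = 110.

Σ(L_z)² = 110 ℏ²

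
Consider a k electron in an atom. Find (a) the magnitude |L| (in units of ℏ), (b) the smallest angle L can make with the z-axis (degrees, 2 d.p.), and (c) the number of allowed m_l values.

The letter k corresponds to l = 7.
|L| = ℏ√(7·8) = 2√14 ℏ ≈ 7.483ℏ.
cos θ_min = 7/√56, so θ_min ≈ 20.70°.
There are 2l+1 = 15 values of m_l.

|L| = 2√14 ℏ ≈ 7.483ℏ; θ_min ≈ 20.70°; 15 values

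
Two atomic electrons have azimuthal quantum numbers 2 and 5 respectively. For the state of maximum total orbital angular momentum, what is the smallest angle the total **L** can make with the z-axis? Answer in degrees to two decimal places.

θ_min ≈ 20.70°

The total orbital quantum number L ranges from |l₁ − l₂| to l₁ + l₂ in integer steps.
L ∈ {3, 4, 5, 6, 7}.
The maximum is L = 7, with |L_tot| = ℏ√(7·8) = 2√14 ℏ.
The minimum angle with z is arccos(7/√56) ≈ 20.70°.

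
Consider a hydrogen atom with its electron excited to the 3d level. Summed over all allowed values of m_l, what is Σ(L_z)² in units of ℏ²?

The 3d level has l = 2.
The allowed m_l values are -2, -1, 0, 1, 2.
Σ m_l² = l(l+1)(2l+1)/3 = 2·3·5/3 = 10.

Σ(L_z)² = 10 ℏ²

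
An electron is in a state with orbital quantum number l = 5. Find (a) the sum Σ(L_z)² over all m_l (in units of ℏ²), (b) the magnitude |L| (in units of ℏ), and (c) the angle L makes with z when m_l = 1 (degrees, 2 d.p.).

Σ(L_z)² = 110 ℏ²; |L| = √30 ℏ ≈ 5.477ℏ; θ(m_l=1) ≈ 79.48°

Σ m_l² = 110, so Σ(L_z)² = 110 ℏ².
|L| = ℏ√(5·6) = √30 ℏ ≈ 5.477ℏ.
For m_l = 1: cos θ = 1/√30, θ ≈ 79.48°.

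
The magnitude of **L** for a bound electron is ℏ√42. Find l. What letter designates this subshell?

(|L|/ℏ)² = l(l+1) = 42.
The positive root is l = 6.

l = 6 (i orbital)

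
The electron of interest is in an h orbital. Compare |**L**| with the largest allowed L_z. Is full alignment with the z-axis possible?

No: L_z,max = 5ℏ < |L| = √30 ℏ ≈ 5.477ℏ

The letter h corresponds to l = 5.
|L| = √30 ℏ ≈ 5.4772ℏ, while L_z,max = lℏ = 5ℏ.
Since |L| > L_z,max, the vector can never point exactly along z; the closest it comes is θ_min = arccos(5/√30) ≈ 24.1°.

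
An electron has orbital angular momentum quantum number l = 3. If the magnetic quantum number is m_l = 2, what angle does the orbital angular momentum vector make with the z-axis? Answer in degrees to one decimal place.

θ ≈ 54.7°

|L| = √(l(l+1)) ℏ = 2√3 ℏ.
L_z = m_l ℏ = 2ℏ.
cos θ = L_z/|L| = 2/√12, so θ ≈ 54.7°.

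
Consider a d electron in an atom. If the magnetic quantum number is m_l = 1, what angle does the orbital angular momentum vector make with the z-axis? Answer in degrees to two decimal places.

θ ≈ 65.91°

The letter d corresponds to l = 2.
|L|² = l(l+1)ℏ² = 6ℏ², so |L| = √6 ℏ.
L_z = m_l ℏ = 1ℏ.
cos θ = L_z/|L| = 1/√6, so θ ≈ 65.91°.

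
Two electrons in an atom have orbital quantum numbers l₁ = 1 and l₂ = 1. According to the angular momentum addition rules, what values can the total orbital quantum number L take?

L = 0, 1, 2

By the triangle rule, |l₁ − l₂| ≤ L ≤ l₁ + l₂.
So L can be 0, 1, 2.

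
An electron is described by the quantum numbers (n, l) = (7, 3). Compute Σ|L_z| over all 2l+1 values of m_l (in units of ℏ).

m_l ∈ {-3, -2, -1, 0, 1, 2, 3}.
Σ|m_l| = l(l+1) = 12.

Σ|L_z| = 12 ℏ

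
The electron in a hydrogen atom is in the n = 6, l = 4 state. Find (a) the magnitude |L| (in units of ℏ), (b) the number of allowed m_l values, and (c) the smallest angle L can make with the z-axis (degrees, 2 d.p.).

|L| = 2√5 ℏ ≈ 4.472ℏ; 9 values; θ_min ≈ 26.57°

|L| = ℏ√(4·5) = 2√5 ℏ ≈ 4.472ℏ.
There are 2l+1 = 9 values of m_l.
cos θ_min = 4/√20, so θ_min ≈ 26.57°.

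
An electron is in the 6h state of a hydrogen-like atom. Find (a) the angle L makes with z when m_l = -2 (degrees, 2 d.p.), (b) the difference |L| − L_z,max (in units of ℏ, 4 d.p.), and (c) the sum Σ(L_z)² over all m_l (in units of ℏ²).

For 6h, l = 5.
For m_l = -2: cos θ = -2/√30, θ ≈ 111.42°.
|L| − L_z,max = (√30 − 5)ℏ ≈ 0.4772ℏ.
Σ m_l² = 110, so Σ(L_z)² = 110 ℏ².

θ(m_l=-2) ≈ 111.42°; |L|−L_z,max ≈ 0.4772ℏ; Σ(L_z)² = 110 ℏ²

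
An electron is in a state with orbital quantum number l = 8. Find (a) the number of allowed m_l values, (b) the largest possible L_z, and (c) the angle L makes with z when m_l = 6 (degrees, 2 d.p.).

There are 2l+1 = 17 values of m_l.
L_z,max = lℏ = 8ℏ.
For m_l = 6: cos θ = 6/√72, θ ≈ 45.00°.

17 values; L_z,max = 8ℏ; θ(m_l=6) ≈ 45.00°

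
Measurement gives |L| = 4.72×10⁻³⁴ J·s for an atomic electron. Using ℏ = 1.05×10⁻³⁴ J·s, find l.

l = 4

|L|/ℏ = (4.72×10⁻³⁴)/(1.05×10⁻³⁴) ≈ 4.495.
(|L|/ℏ)² = l(l+1) ≈ 20.21 ⇒ l = 4.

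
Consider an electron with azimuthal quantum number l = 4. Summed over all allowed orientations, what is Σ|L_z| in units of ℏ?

Σ|L_z| = 20 ℏ

m_l runs from −4 to 4, i.e. {-4, -3, -2, -1, 0, 1, 2, 3, 4}.
Σ|m_l| = 2(1+2+…+4) = 20.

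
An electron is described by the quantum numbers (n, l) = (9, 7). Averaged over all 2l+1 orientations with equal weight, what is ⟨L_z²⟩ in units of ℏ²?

⟨L_z²⟩ = 18.67 ℏ²

The allowed m_l values are -7, -6, -5, -4, -3, -2, -1, 0, 1, 2, 3, 4, 5, 6, 7.
⟨L_z²⟩ = ℏ²·(Σ m_l²)/(2l+1) = ℏ²·280/15 = 18.67ℏ².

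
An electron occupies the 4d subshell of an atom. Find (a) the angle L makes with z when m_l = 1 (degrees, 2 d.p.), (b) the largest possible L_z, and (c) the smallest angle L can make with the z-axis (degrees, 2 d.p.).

θ(m_l=1) ≈ 65.91°; L_z,max = 2ℏ; θ_min ≈ 35.26°

The 4d subshell has l = 2.
For m_l = 1: cos θ = 1/√6, θ ≈ 65.91°.
L_z,max = lℏ = 2ℏ.
cos θ_min = 2/√6, so θ_min ≈ 35.26°.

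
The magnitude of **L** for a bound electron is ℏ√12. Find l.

l = 3

(|L|/ℏ)² = l(l+1) = 12.
Solving: l = 3.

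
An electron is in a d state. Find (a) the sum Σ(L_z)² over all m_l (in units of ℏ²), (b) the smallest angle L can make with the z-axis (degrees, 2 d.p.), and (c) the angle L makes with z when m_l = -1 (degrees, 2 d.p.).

Σ(L_z)² = 10 ℏ²; θ_min ≈ 35.26°; θ(m_l=-1) ≈ 114.09°

For a d orbital, l = 2.
Σ m_l² = 10, so Σ(L_z)² = 10 ℏ².
cos θ_min = 2/√6, so θ_min ≈ 35.26°.
For m_l = -1: cos θ = -1/√6, θ ≈ 114.09°.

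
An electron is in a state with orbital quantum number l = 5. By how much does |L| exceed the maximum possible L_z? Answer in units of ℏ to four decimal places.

|L| − L_z,max ≈ 0.4772ℏ

|L| = √30 ℏ ≈ 5.4772ℏ, while L_z,max = lℏ = 5ℏ.
The difference is (√30 − 5)ℏ ≈ 0.4772ℏ.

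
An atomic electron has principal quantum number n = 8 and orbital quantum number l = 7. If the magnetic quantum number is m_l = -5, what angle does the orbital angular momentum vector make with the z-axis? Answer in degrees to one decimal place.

|L|² = l(l+1)ℏ² = 56ℏ², so |L| = 2√14 ℏ.
L_z = m_l ℏ = −5ℏ.
cos θ = L_z/|L| = -5/√56, so θ ≈ 131.9°.

θ ≈ 131.9°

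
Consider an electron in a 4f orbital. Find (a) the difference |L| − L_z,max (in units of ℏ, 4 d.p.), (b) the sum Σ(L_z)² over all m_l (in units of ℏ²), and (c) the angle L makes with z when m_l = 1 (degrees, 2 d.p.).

|L|−L_z,max ≈ 0.4641ℏ; Σ(L_z)² = 28 ℏ²; θ(m_l=1) ≈ 73.22°

The 4f subshell has l = 3.
|L| − L_z,max = (2√3 − 3)ℏ ≈ 0.4641ℏ.
Σ m_l² = 28, so Σ(L_z)² = 28 ℏ².
For m_l = 1: cos θ = 1/√12, θ ≈ 73.22°.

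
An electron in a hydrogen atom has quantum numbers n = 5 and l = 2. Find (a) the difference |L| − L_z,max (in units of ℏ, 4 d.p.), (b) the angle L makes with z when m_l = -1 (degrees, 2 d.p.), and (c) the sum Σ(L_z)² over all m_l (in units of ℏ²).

|L| − L_z,max = (√6 − 2)ℏ ≈ 0.4495ℏ.
For m_l = -1: cos θ = -1/√6, θ ≈ 114.09°.
Σ m_l² = 10, so Σ(L_z)² = 10 ℏ².

|L|−L_z,max ≈ 0.4495ℏ; θ(m_l=-1) ≈ 114.09°; Σ(L_z)² = 10 ℏ²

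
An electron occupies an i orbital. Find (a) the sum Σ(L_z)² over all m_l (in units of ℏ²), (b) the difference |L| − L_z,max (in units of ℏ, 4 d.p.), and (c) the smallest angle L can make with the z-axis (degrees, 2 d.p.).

Σ(L_z)² = 182 ℏ²; |L|−L_z,max ≈ 0.4807ℏ; θ_min ≈ 22.21°

For an i orbital, l = 6.
Σ m_l² = 182, so Σ(L_z)² = 182 ℏ².
|L| − L_z,max = (√42 − 6)ℏ ≈ 0.4807ℏ.
cos θ_min = 6/√42, so θ_min ≈ 22.21°.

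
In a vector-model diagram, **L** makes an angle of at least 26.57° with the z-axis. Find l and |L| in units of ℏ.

cos θ_min = l/√(l(l+1)) = √(l/(l+1)), so l/(l+1) = cos²(26.57°) = 0.7999.
l = cos²θ/sin²θ ≈ 4.
Then |L| = ℏ√(4·5) = 2√5 ℏ.

l = 4, |L| = 2√5 ℏ ≈ 4.472ℏ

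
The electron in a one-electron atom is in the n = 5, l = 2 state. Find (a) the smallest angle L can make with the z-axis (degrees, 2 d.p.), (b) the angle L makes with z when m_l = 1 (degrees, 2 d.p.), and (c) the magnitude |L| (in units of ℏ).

cos θ_min = 2/√6, so θ_min ≈ 35.26°.
For m_l = 1: cos θ = 1/√6, θ ≈ 65.91°.
|L| = ℏ√(2·3) = √6 ℏ ≈ 2.449ℏ.

θ_min ≈ 35.26°; θ(m_l=1) ≈ 65.91°; |L| = √6 ℏ ≈ 2.449ℏ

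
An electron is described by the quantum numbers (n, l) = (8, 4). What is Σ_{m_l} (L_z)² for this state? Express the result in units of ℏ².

m_l ∈ {-4, -3, -2, -1, 0, 1, 2, 3, 4}.
Σ m_l² = l(l+1)(2l+1)/3 = 4·5·9/3 = 60.

Σ(L_z)² = 60 ℏ²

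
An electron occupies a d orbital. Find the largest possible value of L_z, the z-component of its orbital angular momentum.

For a d orbital, l = 2.
L_z = m_l ℏ with m_l ∈ {−2, …, 2}; the maximum is m_l = 2.

L_z,max = 2ℏ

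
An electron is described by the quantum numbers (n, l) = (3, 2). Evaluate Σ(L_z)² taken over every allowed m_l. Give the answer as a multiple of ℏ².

m_l ∈ {-2, -1, 0, 1, 2}.
Σ m_l² = l(l+1)(2l+1)/3 = 2·3·5/3 = 10.

Σ(L_z)² = 10 ℏ²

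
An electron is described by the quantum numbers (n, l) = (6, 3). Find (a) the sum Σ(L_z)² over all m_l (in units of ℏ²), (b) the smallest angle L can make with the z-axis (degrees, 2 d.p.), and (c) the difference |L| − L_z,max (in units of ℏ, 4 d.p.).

Σ m_l² = 28, so Σ(L_z)² = 28 ℏ².
cos θ_min = 3/√12, so θ_min ≈ 30.00°.
|L| − L_z,max = (2√3 − 3)ℏ ≈ 0.4641ℏ.

Σ(L_z)² = 28 ℏ²; θ_min ≈ 30.00°; |L|−L_z,max ≈ 0.4641ℏ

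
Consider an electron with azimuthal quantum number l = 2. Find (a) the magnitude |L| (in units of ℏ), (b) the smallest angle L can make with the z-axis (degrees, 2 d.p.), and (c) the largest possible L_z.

|L| = ℏ√(2·3) = √6 ℏ ≈ 2.449ℏ.
cos θ_min = 2/√6, so θ_min ≈ 35.26°.
L_z,max = lℏ = 2ℏ.

|L| = √6 ℏ ≈ 2.449ℏ; θ_min ≈ 35.26°; L_z,max = 2ℏ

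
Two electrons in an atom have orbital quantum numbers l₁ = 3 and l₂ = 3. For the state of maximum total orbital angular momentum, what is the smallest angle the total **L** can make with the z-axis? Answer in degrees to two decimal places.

θ_min ≈ 22.21°

By the triangle rule, |l₁ − l₂| ≤ L ≤ l₁ + l₂.
Allowed values: L = 0, 1, 2, 3, 4, 5, 6.
The maximum is L = 6, with |L_tot| = ℏ√(6·7) = √42 ℏ.
The minimum angle with z is arccos(6/√42) ≈ 22.21°.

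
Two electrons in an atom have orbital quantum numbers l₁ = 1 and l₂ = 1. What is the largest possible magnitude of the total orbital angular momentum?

|L_tot|_max = √6 ℏ ≈ 2.449ℏ

L runs from |1 − 1| = 0 to 1 + 1 = 2.
So L can be 0, 1, 2.
The largest magnitude corresponds to L = 2: |L_tot| = ℏ√(2·3) = √6 ℏ.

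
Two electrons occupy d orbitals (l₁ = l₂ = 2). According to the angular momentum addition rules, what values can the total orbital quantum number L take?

L runs from |2 − 2| = 0 to 2 + 2 = 4.
L ∈ {0, 1, 2, 3, 4}.

L = 0, 1, 2, 3, 4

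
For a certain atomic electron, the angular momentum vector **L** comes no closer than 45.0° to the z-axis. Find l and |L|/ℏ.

cos²θ_min = l/(l+1) = 0.5000.
Solving: l = 1.
Then |L| = ℏ√(1·2) = √2 ℏ.

l = 1, |L| = √2 ℏ ≈ 1.414ℏ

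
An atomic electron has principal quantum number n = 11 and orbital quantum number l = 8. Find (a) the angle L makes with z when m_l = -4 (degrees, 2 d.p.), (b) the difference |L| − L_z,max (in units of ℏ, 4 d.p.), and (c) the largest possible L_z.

For m_l = -4: cos θ = -4/√72, θ ≈ 118.13°.
|L| − L_z,max = (6√2 − 8)ℏ ≈ 0.4853ℏ.
L_z,max = lℏ = 8ℏ.

θ(m_l=-4) ≈ 118.13°; |L|−L_z,max ≈ 0.4853ℏ; L_z,max = 8ℏ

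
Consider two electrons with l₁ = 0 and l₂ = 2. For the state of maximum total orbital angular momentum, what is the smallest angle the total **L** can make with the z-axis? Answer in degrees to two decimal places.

θ_min ≈ 35.26°

Angular momentum addition gives L = |l₁ − l₂|, …, l₁ + l₂.
Allowed values: L = 2.
The maximum is L = 2, with |L_tot| = ℏ√(2·3) = √6 ℏ.
The minimum angle with z is arccos(2/√6) ≈ 35.26°.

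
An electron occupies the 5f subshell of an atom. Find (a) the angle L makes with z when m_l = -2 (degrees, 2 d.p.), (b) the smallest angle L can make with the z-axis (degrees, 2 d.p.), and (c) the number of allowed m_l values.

The 5f subshell has l = 3.
For m_l = -2: cos θ = -2/√12, θ ≈ 125.26°.
cos θ_min = 3/√12, so θ_min ≈ 30.00°.
There are 2l+1 = 7 values of m_l.

θ(m_l=-2) ≈ 125.26°; θ_min ≈ 30.00°; 7 values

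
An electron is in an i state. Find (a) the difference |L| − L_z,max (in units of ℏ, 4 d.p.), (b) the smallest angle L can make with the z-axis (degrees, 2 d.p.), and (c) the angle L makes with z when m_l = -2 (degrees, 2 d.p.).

|L|−L_z,max ≈ 0.4807ℏ; θ_min ≈ 22.21°; θ(m_l=-2) ≈ 107.98°

For an i orbital, l = 6.
|L| − L_z,max = (√42 − 6)ℏ ≈ 0.4807ℏ.
cos θ_min = 6/√42, so θ_min ≈ 22.21°.
For m_l = -2: cos θ = -2/√42, θ ≈ 107.98°.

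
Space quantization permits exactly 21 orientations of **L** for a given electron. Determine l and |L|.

l = 10, |L| = √110 ℏ ≈ 10.488ℏ

21 = 2l + 1, so l = (21−1)/2 = 10.
Then |L| = √(l(l+1)) ℏ = √110 ℏ.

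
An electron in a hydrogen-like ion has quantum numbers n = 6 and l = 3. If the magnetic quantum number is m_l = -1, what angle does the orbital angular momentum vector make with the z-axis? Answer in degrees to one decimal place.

θ ≈ 106.8°

|L|² = l(l+1)ℏ² = 12ℏ², so |L| = 2√3 ℏ.
L_z = m_l ℏ = −1ℏ.
cos θ = L_z/|L| = -1/√12, so θ ≈ 106.8°.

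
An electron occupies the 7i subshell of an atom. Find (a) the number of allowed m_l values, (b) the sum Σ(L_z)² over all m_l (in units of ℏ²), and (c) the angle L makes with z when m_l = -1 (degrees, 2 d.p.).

13 values; Σ(L_z)² = 182 ℏ²; θ(m_l=-1) ≈ 98.88°

The 7i subshell has l = 6.
There are 2l+1 = 13 values of m_l.
Σ m_l² = 182, so Σ(L_z)² = 182 ℏ².
For m_l = -1: cos θ = -1/√42, θ ≈ 98.88°.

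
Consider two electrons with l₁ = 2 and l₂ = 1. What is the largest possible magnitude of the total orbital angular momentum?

L runs from |2 − 1| = 1 to 2 + 1 = 3.
Allowed values: L = 1, 2, 3.
The largest magnitude corresponds to L = 3: |L_tot| = ℏ√(3·4) = 2√3 ℏ.

|L_tot|_max = 2√3 ℏ ≈ 3.464ℏ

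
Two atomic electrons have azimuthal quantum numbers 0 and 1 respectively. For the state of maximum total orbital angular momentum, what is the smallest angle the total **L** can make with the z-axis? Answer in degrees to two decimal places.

θ_min ≈ 45.00°

By the triangle rule, |l₁ − l₂| ≤ L ≤ l₁ + l₂.
So L can be 1.
The maximum is L = 1, with |L_tot| = ℏ√(1·2) = √2 ℏ.
The minimum angle with z is arccos(1/√2) ≈ 45.00°.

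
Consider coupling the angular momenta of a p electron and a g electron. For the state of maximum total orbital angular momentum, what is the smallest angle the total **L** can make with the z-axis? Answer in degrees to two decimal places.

θ_min ≈ 24.09°

L runs from |1 − 4| = 3 to 1 + 4 = 5.
So L can be 3, 4, 5.
The maximum is L = 5, with |L_tot| = ℏ√(5·6) = √30 ℏ.
The minimum angle with z is arccos(5/√30) ≈ 24.09°.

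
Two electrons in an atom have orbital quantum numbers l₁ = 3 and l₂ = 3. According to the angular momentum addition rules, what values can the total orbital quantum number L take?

L = 0, 1, 2, 3, 4, 5, 6

L runs from |3 − 3| = 0 to 3 + 3 = 6.
L ∈ {0, 1, 2, 3, 4, 5, 6}.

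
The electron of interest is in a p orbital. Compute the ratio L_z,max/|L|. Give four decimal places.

L_z,max/|L| = 0.7071

For a p orbital, l = 1.
|L| = √2 ℏ ≈ 1.4142ℏ, while L_z,max = lℏ = 1ℏ.
L_z,max/|L| = 1/√2 = 0.7071.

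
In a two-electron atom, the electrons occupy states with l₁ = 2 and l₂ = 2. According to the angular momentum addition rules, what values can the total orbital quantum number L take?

L runs from |2 − 2| = 0 to 2 + 2 = 4.
So L can be 0, 1, 2, 3, 4.

L = 0, 1, 2, 3, 4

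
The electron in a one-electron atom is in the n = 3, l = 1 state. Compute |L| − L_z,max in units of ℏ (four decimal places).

|L| = √2 ℏ ≈ 1.4142ℏ, while L_z,max = lℏ = 1ℏ.
The difference is (√2 − 1)ℏ ≈ 0.4142ℏ.

|L| − L_z,max ≈ 0.4142ℏ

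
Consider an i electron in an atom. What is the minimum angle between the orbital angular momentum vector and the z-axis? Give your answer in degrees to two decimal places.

I corresponds to l = 6.
|L| = ℏ√(l(l+1)) = √42 ℏ.
The smallest angle corresponds to the largest L_z, i.e. m_l = l = 6, giving L_z = 6ℏ.
cos θ_min = 6/√42, so θ_min ≈ 22.21°.

θ_min ≈ 22.21°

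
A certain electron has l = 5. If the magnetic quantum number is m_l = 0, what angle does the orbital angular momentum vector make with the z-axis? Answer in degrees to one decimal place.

|L|² = l(l+1)ℏ² = 30ℏ², so |L| = √30 ℏ.
L_z = m_l ℏ = 0ℏ.
cos θ = L_z/|L| = 0/√30, so θ ≈ 90.0°.

θ ≈ 90.0°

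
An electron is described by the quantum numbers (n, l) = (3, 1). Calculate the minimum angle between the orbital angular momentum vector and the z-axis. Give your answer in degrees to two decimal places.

|L| = √(l(l+1)) ℏ = √2 ℏ.
The smallest angle corresponds to the largest L_z, i.e. m_l = l = 1, giving L_z = 1ℏ.
cos θ_min = 1/√2, so θ_min ≈ 45.00°.

θ_min ≈ 45.00°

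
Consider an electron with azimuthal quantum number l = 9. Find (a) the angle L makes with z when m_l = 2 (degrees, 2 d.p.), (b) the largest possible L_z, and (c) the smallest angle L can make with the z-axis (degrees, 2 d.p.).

θ(m_l=2) ≈ 77.83°; L_z,max = 9ℏ; θ_min ≈ 18.43°

For m_l = 2: cos θ = 2/√90, θ ≈ 77.83°.
L_z,max = lℏ = 9ℏ.
cos θ_min = 9/√90, so θ_min ≈ 18.43°.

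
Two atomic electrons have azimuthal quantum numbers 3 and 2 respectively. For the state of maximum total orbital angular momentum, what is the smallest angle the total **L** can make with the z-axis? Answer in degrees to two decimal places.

θ_min ≈ 24.09°

By the triangle rule, |l₁ − l₂| ≤ L ≤ l₁ + l₂.
Allowed values: L = 1, 2, 3, 4, 5.
The maximum is L = 5, with |L_tot| = ℏ√(5·6) = √30 ℏ.
The minimum angle with z is arccos(5/√30) ≈ 24.09°.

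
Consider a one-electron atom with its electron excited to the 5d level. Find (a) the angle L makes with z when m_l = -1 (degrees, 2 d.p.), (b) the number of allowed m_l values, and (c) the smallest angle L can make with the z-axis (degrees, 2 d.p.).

The 5d level has l = 2.
For m_l = -1: cos θ = -1/√6, θ ≈ 114.09°.
There are 2l+1 = 5 values of m_l.
cos θ_min = 2/√6, so θ_min ≈ 35.26°.

θ(m_l=-1) ≈ 114.09°; 5 values; θ_min ≈ 35.26°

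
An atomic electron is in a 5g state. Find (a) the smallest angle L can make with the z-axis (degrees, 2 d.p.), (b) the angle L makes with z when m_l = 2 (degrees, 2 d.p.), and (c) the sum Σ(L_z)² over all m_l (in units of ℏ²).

θ_min ≈ 26.57°; θ(m_l=2) ≈ 63.43°; Σ(L_z)² = 60 ℏ²

For 5g, l = 4.
cos θ_min = 4/√20, so θ_min ≈ 26.57°.
For m_l = 2: cos θ = 2/√20, θ ≈ 63.43°.
Σ m_l² = 60, so Σ(L_z)² = 60 ℏ².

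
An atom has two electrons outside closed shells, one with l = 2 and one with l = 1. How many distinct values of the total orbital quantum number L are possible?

By the triangle rule, |l₁ − l₂| ≤ L ≤ l₁ + l₂.
L ∈ {1, 2, 3}.
That is 3 values.

3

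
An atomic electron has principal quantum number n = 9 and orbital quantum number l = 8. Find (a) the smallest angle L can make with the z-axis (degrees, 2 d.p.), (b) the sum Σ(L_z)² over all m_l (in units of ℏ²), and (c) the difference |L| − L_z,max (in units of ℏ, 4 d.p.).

θ_min ≈ 19.47°; Σ(L_z)² = 408 ℏ²; |L|−L_z,max ≈ 0.4853ℏ

cos θ_min = 8/√72, so θ_min ≈ 19.47°.
Σ m_l² = 408, so Σ(L_z)² = 408 ℏ².
|L| − L_z,max = (6√2 − 8)ℏ ≈ 0.4853ℏ.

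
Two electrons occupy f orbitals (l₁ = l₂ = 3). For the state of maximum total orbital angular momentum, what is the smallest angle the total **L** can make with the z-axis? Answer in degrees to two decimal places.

L runs from |3 − 3| = 0 to 3 + 3 = 6.
Allowed values: L = 0, 1, 2, 3, 4, 5, 6.
The maximum is L = 6, with |L_tot| = ℏ√(6·7) = √42 ℏ.
The minimum angle with z is arccos(6/√42) ≈ 22.21°.

θ_min ≈ 22.21°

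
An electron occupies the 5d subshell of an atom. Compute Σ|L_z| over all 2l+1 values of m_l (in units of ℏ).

Σ|L_z| = 6 ℏ

5d means n = 5, l = 2.
m_l ∈ {-2, -1, 0, 1, 2}.
Σ|m_l| = 2·2(2+1)/2 = 6.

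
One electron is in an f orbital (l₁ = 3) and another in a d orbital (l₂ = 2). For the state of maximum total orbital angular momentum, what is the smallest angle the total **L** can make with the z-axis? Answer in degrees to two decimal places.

θ_min ≈ 24.09°

Angular momentum addition gives L = |l₁ − l₂|, …, l₁ + l₂.
L ∈ {1, 2, 3, 4, 5}.
The maximum is L = 5, with |L_tot| = ℏ√(5·6) = √30 ℏ.
The minimum angle with z is arccos(5/√30) ≈ 24.09°.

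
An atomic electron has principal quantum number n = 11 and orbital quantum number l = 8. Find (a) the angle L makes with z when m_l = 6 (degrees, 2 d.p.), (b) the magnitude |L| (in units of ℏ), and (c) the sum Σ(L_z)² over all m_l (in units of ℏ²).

θ(m_l=6) ≈ 45.00°; |L| = 6√2 ℏ ≈ 8.485ℏ; Σ(L_z)² = 408 ℏ²

For m_l = 6: cos θ = 6/√72, θ ≈ 45.00°.
|L| = ℏ√(8·9) = 6√2 ℏ ≈ 8.485ℏ.
Σ m_l² = 408, so Σ(L_z)² = 408 ℏ².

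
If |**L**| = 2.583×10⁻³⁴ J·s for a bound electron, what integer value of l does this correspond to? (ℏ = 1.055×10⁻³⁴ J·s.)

l = 2

In units of ℏ, |L| ≈ 2.448.
l(l+1) ≈ 2.448² ≈ 5.99, so l = 2.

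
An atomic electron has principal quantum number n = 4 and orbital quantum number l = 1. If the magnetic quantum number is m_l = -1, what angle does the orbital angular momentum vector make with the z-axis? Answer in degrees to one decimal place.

|L| = ℏ√(l(l+1)) = √2 ℏ.
L_z = m_l ℏ = −1ℏ.
cos θ = L_z/|L| = -1/√2, so θ ≈ 135.0°.

θ ≈ 135.0°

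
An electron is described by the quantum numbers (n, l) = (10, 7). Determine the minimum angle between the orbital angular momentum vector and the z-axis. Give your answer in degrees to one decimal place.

|L| = ℏ√(l(l+1)) = 2√14 ℏ.
The smallest angle corresponds to the largest L_z, i.e. m_l = l = 7, giving L_z = 7ℏ.
cos θ_min = 7/√56, so θ_min ≈ 20.7°.

θ_min ≈ 20.7°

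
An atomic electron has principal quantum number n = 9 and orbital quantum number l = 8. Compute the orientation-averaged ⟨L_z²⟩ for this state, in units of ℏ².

⟨L_z²⟩ = 24 ℏ²

The allowed m_l values are -8, -7, -6, -5, -4, -3, -2, -1, 0, 1, 2, 3, 4, 5, 6, 7, 8.
⟨L_z²⟩ = ℏ²·(Σ m_l²)/(2l+1) = ℏ²·408/17 = 24ℏ².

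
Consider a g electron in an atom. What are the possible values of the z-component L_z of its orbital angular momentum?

For a g orbital, l = 4.
L_z = m_l ℏ with m_l ranging from −l to +l in integer steps.
For l = 4: m_l ∈ {-4, -3, -2, -1, 0, 1, 2, 3, 4}.

L_z ∈ {−4ℏ, −3ℏ, −2ℏ, −ℏ, 0, ℏ, 2ℏ, 3ℏ, 4ℏ}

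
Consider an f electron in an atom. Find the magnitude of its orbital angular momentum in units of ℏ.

|L| = 2√3 ℏ ≈ 3.464ℏ

The letter f corresponds to l = 3.
|L| = ℏ√(l(l+1)) = ℏ√(3·4) = 2√3 ℏ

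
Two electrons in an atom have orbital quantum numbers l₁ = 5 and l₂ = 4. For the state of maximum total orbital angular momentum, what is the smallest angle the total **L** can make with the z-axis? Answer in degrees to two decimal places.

L runs from |5 − 4| = 1 to 5 + 4 = 9.
Allowed values: L = 1, 2, 3, 4, 5, 6, 7, 8, 9.
The maximum is L = 9, with |L_tot| = ℏ√(9·10) = 3√10 ℏ.
The minimum angle with z is arccos(9/√90) ≈ 18.43°.

θ_min ≈ 18.43°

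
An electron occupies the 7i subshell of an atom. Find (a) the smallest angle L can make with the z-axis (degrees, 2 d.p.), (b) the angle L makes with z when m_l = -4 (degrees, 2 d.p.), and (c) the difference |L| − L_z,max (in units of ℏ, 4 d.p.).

θ_min ≈ 22.21°; θ(m_l=-4) ≈ 128.11°; |L|−L_z,max ≈ 0.4807ℏ

For 7i, l = 6.
cos θ_min = 6/√42, so θ_min ≈ 22.21°.
For m_l = -4: cos θ = -4/√42, θ ≈ 128.11°.
|L| − L_z,max = (√42 − 6)ℏ ≈ 0.4807ℏ.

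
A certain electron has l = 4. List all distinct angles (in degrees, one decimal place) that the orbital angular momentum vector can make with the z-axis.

θ ∈ {26.6°, 47.9°, 63.4°, 77.1°, 90.0°, 102.9°, 116.6°, 132.1°, 153.4°}

|L|² = l(l+1)ℏ² = 20ℏ², so |L| = 2√5 ℏ.
cos θ = m_l/√20 for each m_l ∈ {-4, -3, -2, -1, 0, 1, 2, 3, 4}.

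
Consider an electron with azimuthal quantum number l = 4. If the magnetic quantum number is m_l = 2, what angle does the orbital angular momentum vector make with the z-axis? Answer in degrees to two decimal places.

θ ≈ 63.43°

|L|² = l(l+1)ℏ² = 20ℏ², so |L| = 2√5 ℏ.
L_z = m_l ℏ = 2ℏ.
cos θ = L_z/|L| = 2/√20, so θ ≈ 63.43°.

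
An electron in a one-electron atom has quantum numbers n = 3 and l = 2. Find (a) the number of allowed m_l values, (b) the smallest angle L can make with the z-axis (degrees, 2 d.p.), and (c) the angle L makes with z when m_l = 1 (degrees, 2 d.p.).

There are 2l+1 = 5 values of m_l.
cos θ_min = 2/√6, so θ_min ≈ 35.26°.
For m_l = 1: cos θ = 1/√6, θ ≈ 65.91°.

5 values; θ_min ≈ 35.26°; θ(m_l=1) ≈ 65.91°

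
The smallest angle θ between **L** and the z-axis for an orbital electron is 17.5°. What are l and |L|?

l = 10, |L| = √110 ℏ ≈ 10.488ℏ

cos θ_min = l/√(l(l+1)) = √(l/(l+1)), so l/(l+1) = cos²(17.5°) = 0.9096.
Solving: l = 10.
Then |L| = ℏ√(10·11) = √110 ℏ.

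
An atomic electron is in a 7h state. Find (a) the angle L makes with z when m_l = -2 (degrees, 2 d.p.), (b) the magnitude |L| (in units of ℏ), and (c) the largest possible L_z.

For 7h, l = 5.
For m_l = -2: cos θ = -2/√30, θ ≈ 111.42°.
|L| = ℏ√(5·6) = √30 ℏ ≈ 5.477ℏ.
L_z,max = lℏ = 5ℏ.

θ(m_l=-2) ≈ 111.42°; |L| = √30 ℏ ≈ 5.477ℏ; L_z,max = 5ℏ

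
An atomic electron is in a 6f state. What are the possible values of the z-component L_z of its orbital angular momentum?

6f means n = 6, l = 3.
L_z = m_l ℏ with m_l ranging from −l to +l in integer steps.
For l = 3: m_l ∈ {-3, -2, -1, 0, 1, 2, 3}.

L_z ∈ {−3ℏ, −2ℏ, −ℏ, 0, ℏ, 2ℏ, 3ℏ}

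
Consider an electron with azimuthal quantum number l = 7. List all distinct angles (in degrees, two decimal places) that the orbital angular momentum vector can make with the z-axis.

|L| = √(l(l+1)) ℏ = 2√14 ℏ.
cos θ = m_l/√56 for each m_l ∈ {-7, -6, -5, -4, -3, -2, -1, 0, 1, 2, 3, 4, 5, 6, 7}.

θ ∈ {20.70°, 36.70°, 48.08°, 57.69°, 66.37°, 74.50°, 82.32°, 90.00°, 97.68°, 105.50°, 113.63°, 122.31°, 131.92°, 143.30°, 159.30°}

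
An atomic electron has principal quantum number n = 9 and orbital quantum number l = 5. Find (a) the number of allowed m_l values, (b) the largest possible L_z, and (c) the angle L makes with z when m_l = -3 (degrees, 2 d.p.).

11 values; L_z,max = 5ℏ; θ(m_l=-3) ≈ 123.21°

There are 2l+1 = 11 values of m_l.
L_z,max = lℏ = 5ℏ.
For m_l = -3: cos θ = -3/√30, θ ≈ 123.21°.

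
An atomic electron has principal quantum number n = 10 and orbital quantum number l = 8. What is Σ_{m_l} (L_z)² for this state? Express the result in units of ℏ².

m_l ∈ {-8, -7, -6, -5, -4, -3, -2, -1, 0, 1, 2, 3, 4, 5, 6, 7, 8}.
Summing m² from −8 to 8: Σ m_l² = 408.

Σ(L_z)² = 408 ℏ²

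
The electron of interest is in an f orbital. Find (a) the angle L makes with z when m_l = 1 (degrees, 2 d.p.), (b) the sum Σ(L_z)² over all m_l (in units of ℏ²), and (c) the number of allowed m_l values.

For an f orbital, l = 3.
For m_l = 1: cos θ = 1/√12, θ ≈ 73.22°.
Σ m_l² = 28, so Σ(L_z)² = 28 ℏ².
There are 2l+1 = 7 values of m_l.

θ(m_l=1) ≈ 73.22°; Σ(L_z)² = 28 ℏ²; 7 values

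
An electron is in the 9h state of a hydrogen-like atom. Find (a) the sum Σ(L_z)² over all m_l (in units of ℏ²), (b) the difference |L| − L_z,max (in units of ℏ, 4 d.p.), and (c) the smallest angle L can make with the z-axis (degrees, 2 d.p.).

9h means n = 9, l = 5.
Σ m_l² = 110, so Σ(L_z)² = 110 ℏ².
|L| − L_z,max = (√30 − 5)ℏ ≈ 0.4772ℏ.
cos θ_min = 5/√30, so θ_min ≈ 24.09°.

Σ(L_z)² = 110 ℏ²; |L|−L_z,max ≈ 0.4772ℏ; θ_min ≈ 24.09°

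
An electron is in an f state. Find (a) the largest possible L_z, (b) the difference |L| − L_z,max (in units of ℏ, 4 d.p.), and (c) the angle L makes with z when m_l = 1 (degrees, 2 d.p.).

L_z,max = 3ℏ; |L|−L_z,max ≈ 0.4641ℏ; θ(m_l=1) ≈ 73.22°

An f state has l = 3.
L_z,max = lℏ = 3ℏ.
|L| − L_z,max = (2√3 − 3)ℏ ≈ 0.4641ℏ.
For m_l = 1: cos θ = 1/√12, θ ≈ 73.22°.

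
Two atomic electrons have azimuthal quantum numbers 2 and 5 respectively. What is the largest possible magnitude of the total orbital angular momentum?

By the triangle rule, |l₁ − l₂| ≤ L ≤ l₁ + l₂.
L ∈ {3, 4, 5, 6, 7}.
The largest magnitude corresponds to L = 7: |L_tot| = ℏ√(7·8) = 2√14 ℏ.

|L_tot|_max = 2√14 ℏ ≈ 7.483ℏ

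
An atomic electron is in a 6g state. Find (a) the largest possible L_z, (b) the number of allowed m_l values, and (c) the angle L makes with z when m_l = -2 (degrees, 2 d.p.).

L_z,max = 4ℏ; 9 values; θ(m_l=-2) ≈ 116.57°

6g means n = 6, l = 4.
L_z,max = lℏ = 4ℏ.
There are 2l+1 = 9 values of m_l.
For m_l = -2: cos θ = -2/√20, θ ≈ 116.57°.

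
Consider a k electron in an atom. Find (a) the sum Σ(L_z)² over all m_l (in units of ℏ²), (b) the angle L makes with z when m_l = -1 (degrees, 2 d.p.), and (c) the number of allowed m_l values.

Σ(L_z)² = 280 ℏ²; θ(m_l=-1) ≈ 97.68°; 15 values

For a k orbital, l = 7.
Σ m_l² = 280, so Σ(L_z)² = 280 ℏ².
For m_l = -1: cos θ = -1/√56, θ ≈ 97.68°.
There are 2l+1 = 15 values of m_l.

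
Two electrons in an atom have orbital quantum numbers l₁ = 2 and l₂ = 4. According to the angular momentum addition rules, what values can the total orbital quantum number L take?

Angular momentum addition gives L = |l₁ − l₂|, …, l₁ + l₂.
So L can be 2, 3, 4, 5, 6.

L = 2, 3, 4, 5, 6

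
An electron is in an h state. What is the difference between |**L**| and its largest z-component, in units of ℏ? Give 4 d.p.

|L| − L_z,max ≈ 0.4772ℏ

For an h orbital, l = 5.
|L| = √30 ℏ ≈ 5.4772ℏ, while L_z,max = lℏ = 5ℏ.
The difference is (√30 − 5)ℏ ≈ 0.4772ℏ.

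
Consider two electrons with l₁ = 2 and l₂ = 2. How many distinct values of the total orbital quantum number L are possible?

5

The total orbital quantum number L ranges from |l₁ − l₂| to l₁ + l₂ in integer steps.
So L can be 0, 1, 2, 3, 4.
That is 5 values.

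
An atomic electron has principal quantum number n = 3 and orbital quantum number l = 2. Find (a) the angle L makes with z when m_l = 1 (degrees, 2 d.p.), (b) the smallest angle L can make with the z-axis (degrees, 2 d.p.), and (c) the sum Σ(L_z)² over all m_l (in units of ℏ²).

For m_l = 1: cos θ = 1/√6, θ ≈ 65.91°.
cos θ_min = 2/√6, so θ_min ≈ 35.26°.
Σ m_l² = 10, so Σ(L_z)² = 10 ℏ².

θ(m_l=1) ≈ 65.91°; θ_min ≈ 35.26°; Σ(L_z)² = 10 ℏ²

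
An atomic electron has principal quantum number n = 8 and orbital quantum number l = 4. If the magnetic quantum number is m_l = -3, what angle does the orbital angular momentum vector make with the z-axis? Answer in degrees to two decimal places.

θ ≈ 132.13°

|L| = √(l(l+1)) ℏ = 2√5 ℏ.
L_z = m_l ℏ = −3ℏ.
cos θ = L_z/|L| = -3/√20, so θ ≈ 132.13°.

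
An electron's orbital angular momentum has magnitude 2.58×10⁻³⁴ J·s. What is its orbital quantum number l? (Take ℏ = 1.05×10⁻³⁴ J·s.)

l = 2

Dividing by ℏ: |L|/ℏ ≈ 2.457.
Set l(l+1) = 6.04; the integer solution is l = 2.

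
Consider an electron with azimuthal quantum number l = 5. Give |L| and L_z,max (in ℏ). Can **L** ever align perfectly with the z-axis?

No: L_z,max = 5ℏ < |L| = √30 ℏ ≈ 5.477ℏ

|L| = √30 ℏ ≈ 5.4772ℏ, while L_z,max = lℏ = 5ℏ.
Since |L| > L_z,max, the vector can never point exactly along z; the closest it comes is θ_min = arccos(5/√30) ≈ 24.1°.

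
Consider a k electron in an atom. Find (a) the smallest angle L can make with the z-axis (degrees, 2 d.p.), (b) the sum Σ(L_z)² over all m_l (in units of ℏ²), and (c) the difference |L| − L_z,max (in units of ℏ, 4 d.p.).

A k state has l = 7.
cos θ_min = 7/√56, so θ_min ≈ 20.70°.
Σ m_l² = 280, so Σ(L_z)² = 280 ℏ².
|L| − L_z,max = (2√14 − 7)ℏ ≈ 0.4833ℏ.

θ_min ≈ 20.70°; Σ(L_z)² = 280 ℏ²; |L|−L_z,max ≈ 0.4833ℏ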